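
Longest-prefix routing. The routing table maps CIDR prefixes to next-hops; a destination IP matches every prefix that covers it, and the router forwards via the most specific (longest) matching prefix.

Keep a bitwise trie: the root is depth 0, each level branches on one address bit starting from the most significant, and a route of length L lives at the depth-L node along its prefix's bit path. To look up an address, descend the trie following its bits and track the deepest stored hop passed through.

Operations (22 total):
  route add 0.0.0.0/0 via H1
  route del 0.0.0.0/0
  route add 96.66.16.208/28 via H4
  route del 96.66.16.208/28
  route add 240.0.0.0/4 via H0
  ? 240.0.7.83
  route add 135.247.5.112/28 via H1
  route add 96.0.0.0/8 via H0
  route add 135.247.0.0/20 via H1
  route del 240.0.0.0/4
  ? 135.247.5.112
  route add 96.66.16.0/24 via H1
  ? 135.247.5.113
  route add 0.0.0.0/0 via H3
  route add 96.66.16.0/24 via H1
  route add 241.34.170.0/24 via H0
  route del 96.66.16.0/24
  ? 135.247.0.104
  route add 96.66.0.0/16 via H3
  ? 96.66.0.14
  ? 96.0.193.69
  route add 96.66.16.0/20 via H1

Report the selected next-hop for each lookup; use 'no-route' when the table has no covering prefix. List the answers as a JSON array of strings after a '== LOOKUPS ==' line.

Process each operation:
  add 0.0.0.0/0 -> H1 at depth 0
  - 0.0.0.0/0 clear@0
  add 96.66.16.208/28 -> H4 at depth 28
  - 96.66.16.208/28 clear@28
  add 240.0.0.0/4 -> H0 at depth 4
  ? 240.0.7.83  path d0:-→d1:-→d2:-→d3:-→d4:H0  best=H0
  add 135.247.5.112/28 -> H1 at depth 28
  add 96.0.0.0/8 -> H0 at depth 8
  add 135.247.0.0/20 -> H1 at depth 20
  - 240.0.0.0/4 clear@4
  ? 135.247.5.112  path d0:-→d1:-→d2:-→d3:-→d4:-→d5:-→d6:-→d7:-→d8:-→d9:-→d10:-→d11:-→d12:-→d13:-→d14:-→d15:-→d16:-→d17:-→d18:-→d19:-→d20:H1→d21:-→d22:-→d23:-→d24:-→d25:-→d26:-→d27:-→d28:H1  best=H1
  add 96.66.16.0/24 -> H1 at depth 24
  ? 135.247.5.113  path d0:-→d1:-→d2:-→d3:-→d4:-→d5:-→d6:-→d7:-→d8:-→d9:-→d10:-→d11:-→d12:-→d13:-→d14:-→d15:-→d16:-→d17:-→d18:-→d19:-→d20:H1→d21:-→d22:-→d23:-→d24:-→d25:-→d26:-→d27:-→d28:H1  best=H1
  add 0.0.0.0/0 -> H3 at depth 0
  add 96.66.16.0/24 -> H1 at depth 24
  add 241.34.170.0/24 -> H0 at depth 24
  - 96.66.16.0/24 clear@24
  ? 135.247.0.104  path d0:H3→d1:-→d2:-→d3:-→d4:-→d5:-→d6:-→d7:-→d8:-→d9:-→d10:-→d11:-→d12:-→d13:-→d14:-→d15:-→d16:-→d17:-→d18:-→d19:-→d20:H1→d21:-  best=H1
  add 96.66.0.0/16 -> H3 at depth 16
  ? 96.66.0.14  path d0:H3→d1:-→d2:-→d3:-→d4:-→d5:-→d6:-→d7:-→d8:H0→d9:-→d10:-→d11:-→d12:-→d13:-→d14:-→d15:-→d16:H3→d17:-→d18:-→d19:-  best=H3
  ? 96.0.193.69  path d0:H3→d1:-→d2:-→d3:-→d4:-→d5:-→d6:-→d7:-→d8:H0→d9:-  best=H0
  add 96.66.16.0/20 -> H1 at depth 20

== LOOKUPS ==
["H0","H1","H1","H1","H3","H0"]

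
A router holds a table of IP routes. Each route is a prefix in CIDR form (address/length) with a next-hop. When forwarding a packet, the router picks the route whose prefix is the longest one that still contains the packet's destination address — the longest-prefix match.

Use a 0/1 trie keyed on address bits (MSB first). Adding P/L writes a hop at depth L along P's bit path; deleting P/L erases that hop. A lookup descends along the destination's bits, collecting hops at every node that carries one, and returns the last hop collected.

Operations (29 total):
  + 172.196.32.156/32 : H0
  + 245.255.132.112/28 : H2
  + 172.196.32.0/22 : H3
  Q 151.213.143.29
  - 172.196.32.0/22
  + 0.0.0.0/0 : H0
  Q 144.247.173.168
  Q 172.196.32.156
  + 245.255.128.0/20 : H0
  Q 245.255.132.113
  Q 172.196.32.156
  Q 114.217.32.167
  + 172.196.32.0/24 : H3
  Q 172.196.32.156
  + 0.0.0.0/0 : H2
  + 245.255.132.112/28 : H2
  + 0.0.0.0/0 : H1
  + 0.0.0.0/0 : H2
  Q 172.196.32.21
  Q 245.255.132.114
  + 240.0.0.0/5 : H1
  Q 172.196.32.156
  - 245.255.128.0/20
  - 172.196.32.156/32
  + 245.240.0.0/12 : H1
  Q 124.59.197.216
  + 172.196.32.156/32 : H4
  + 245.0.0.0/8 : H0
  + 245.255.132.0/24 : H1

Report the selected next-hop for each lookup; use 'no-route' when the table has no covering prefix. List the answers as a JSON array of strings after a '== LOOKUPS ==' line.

Apply in order:
  + 172.196.32.156/32 (H0) depth=32
  + 245.255.132.112/28 (H2) depth=28
  + 172.196.32.0/22 (H3) depth=22
  Q 151.213.143.29: descend 10 ; hops seen [∅] ; pick no-route
  - 172.196.32.0/22 clear@22
  + 0.0.0.0/0 (H0) depth=0
  Q 144.247.173.168: descend 10 ; hops seen [H0] ; pick H0
  Q 172.196.32.156: descend 10101100110001000010000010011100 ; hops seen [H0,H0] ; pick H0
  + 245.255.128.0/20 (H0) depth=20
  Q 245.255.132.113: descend 1111010111111111100001000111 ; hops seen [H0,H0,H2] ; pick H2
  Q 172.196.32.156: descend 10101100110001000010000010011100 ; hops seen [H0,H0] ; pick H0
  Q 114.217.32.167: descend ε ; hops seen [H0] ; pick H0
  + 172.196.32.0/24 (H3) depth=24
  Q 172.196.32.156: descend 10101100110001000010000010011100 ; hops seen [H0,H3,H0] ; pick H0
  + 0.0.0.0/0 (H2) depth=0
  + 245.255.132.112/28 (H2) depth=28
  + 0.0.0.0/0 (H1) depth=0
  + 0.0.0.0/0 (H2) depth=0
  Q 172.196.32.21: descend 101011001100010000100000 ; hops seen [H2,H3] ; pick H3
  Q 245.255.132.114: descend 1111010111111111100001000111 ; hops seen [H2,H0,H2] ; pick H2
  + 240.0.0.0/5 (H1) depth=5
  Q 172.196.32.156: descend 10101100110001000010000010011100 ; hops seen [H2,H3,H0] ; pick H0
  - 245.255.128.0/20 clear@20
  - 172.196.32.156/32 clear@32
  + 245.240.0.0/12 (H1) depth=12
  Q 124.59.197.216: descend ε ; hops seen [H2] ; pick H2
  + 172.196.32.156/32 (H4) depth=32
  + 245.0.0.0/8 (H0) depth=8
  + 245.255.132.0/24 (H1) depth=24

== LOOKUPS ==
["no-route","H0","H0","H2","H0","H0","H0","H3","H2","H0","H2"]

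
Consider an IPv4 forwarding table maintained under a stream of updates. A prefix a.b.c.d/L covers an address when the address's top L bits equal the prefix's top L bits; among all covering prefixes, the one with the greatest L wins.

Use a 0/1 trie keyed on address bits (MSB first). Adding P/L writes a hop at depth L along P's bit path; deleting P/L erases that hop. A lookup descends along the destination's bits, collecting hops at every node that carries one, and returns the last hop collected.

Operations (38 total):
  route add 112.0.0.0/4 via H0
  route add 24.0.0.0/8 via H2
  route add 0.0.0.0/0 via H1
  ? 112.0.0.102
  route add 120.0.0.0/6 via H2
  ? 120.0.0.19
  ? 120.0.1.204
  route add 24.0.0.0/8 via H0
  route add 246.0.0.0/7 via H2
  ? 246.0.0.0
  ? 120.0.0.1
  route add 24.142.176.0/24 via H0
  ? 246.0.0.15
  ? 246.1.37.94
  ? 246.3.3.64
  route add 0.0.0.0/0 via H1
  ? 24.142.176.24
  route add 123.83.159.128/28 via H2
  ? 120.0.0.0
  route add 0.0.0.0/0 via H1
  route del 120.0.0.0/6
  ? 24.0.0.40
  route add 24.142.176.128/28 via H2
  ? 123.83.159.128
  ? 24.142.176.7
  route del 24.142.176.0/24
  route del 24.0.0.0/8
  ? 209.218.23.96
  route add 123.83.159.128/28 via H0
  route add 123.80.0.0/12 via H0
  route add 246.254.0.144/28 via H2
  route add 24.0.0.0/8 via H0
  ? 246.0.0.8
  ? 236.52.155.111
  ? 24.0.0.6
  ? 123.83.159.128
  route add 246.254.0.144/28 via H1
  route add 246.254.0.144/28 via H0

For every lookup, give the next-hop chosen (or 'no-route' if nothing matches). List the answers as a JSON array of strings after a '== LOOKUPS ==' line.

Trace:
  + 112.0.0.0/4 (H0) depth=4
  + 24.0.0.0/8 (H2) depth=8
  + 0.0.0.0/0 (H1) depth=0
  lookup 112.0.0.102: bits 0111 walk d0:H1→d1:-→d2:-→d3:-→d4:H0 -> H0
  + 120.0.0.0/6 (H2) depth=6
  lookup 120.0.0.19: bits 011110 walk d0:H1→d1:-→d2:-→d3:-→d4:H0→d5:-→d6:H2 -> H2
  lookup 120.0.1.204: bits 011110 walk d0:H1→d1:-→d2:-→d3:-→d4:H0→d5:-→d6:H2 -> H2
  + 24.0.0.0/8 (H0) depth=8
  + 246.0.0.0/7 (H2) depth=7
  lookup 246.0.0.0: bits 1111011 walk d0:H1→d1:-→d2:-→d3:-→d4:-→d5:-→d6:-→d7:H2 -> H2
  lookup 120.0.0.1: bits 011110 walk d0:H1→d1:-→d2:-→d3:-→d4:H0→d5:-→d6:H2 -> H2
  + 24.142.176.0/24 (H0) depth=24
  lookup 246.0.0.15: bits 1111011 walk d0:H1→d1:-→d2:-→d3:-→d4:-→d5:-→d6:-→d7:H2 -> H2
  lookup 246.1.37.94: bits 1111011 walk d0:H1→d1:-→d2:-→d3:-→d4:-→d5:-→d6:-→d7:H2 -> H2
  lookup 246.3.3.64: bits 1111011 walk d0:H1→d1:-→d2:-→d3:-→d4:-→d5:-→d6:-→d7:H2 -> H2
  + 0.0.0.0/0 (H1) depth=0
  lookup 24.142.176.24: bits 000110001000111010110000 walk d0:H1→d1:-→d2:-→d3:-→d4:-→d5:-→d6:-→d7:-→d8:H0→d9:-→d10:-→d11:-→d12:-→d13:-→d14:-→d15:-→d16:-→d17:-→d18:-→d19:-→d20:-→d21:-→d22:-→d23:-→d24:H0 -> H0
  + 123.83.159.128/28 (H2) depth=28
  lookup 120.0.0.0: bits 011110 walk d0:H1→d1:-→d2:-→d3:-→d4:H0→d5:-→d6:H2 -> H2
  + 0.0.0.0/0 (H1) depth=0
  - 120.0.0.0/6 clear@6
  lookup 24.0.0.40: bits 00011000 walk d0:H1→d1:-→d2:-→d3:-→d4:-→d5:-→d6:-→d7:-→d8:H0 -> H0
  + 24.142.176.128/28 (H2) depth=28
  lookup 123.83.159.128: bits 0111101101010011100111111000 walk d0:H1→d1:-→d2:-→d3:-→d4:H0→d5:-→d6:-→d7:-→d8:-→d9:-→d10:-→d11:-→d12:-→d13:-→d14:-→d15:-→d16:-→d17:-→d18:-→d19:-→d20:-→d21:-→d22:-→d23:-→d24:-→d25:-→d26:-→d27:-→d28:H2 -> H2
  lookup 24.142.176.7: bits 000110001000111010110000 walk d0:H1→d1:-→d2:-→d3:-→d4:-→d5:-→d6:-→d7:-→d8:H0→d9:-→d10:-→d11:-→d12:-→d13:-→d14:-→d15:-→d16:-→d17:-→d18:-→d19:-→d20:-→d21:-→d22:-→d23:-→d24:H0 -> H0
  - 24.142.176.0/24 clear@24
  - 24.0.0.0/8 clear@8
  lookup 209.218.23.96: bits 11 walk d0:H1→d1:-→d2:- -> H1
  + 123.83.159.128/28 (H0) depth=28
  + 123.80.0.0/12 (H0) depth=12
  + 246.254.0.144/28 (H2) depth=28
  + 24.0.0.0/8 (H0) depth=8
  lookup 246.0.0.8: bits 11110110 walk d0:H1→d1:-→d2:-→d3:-→d4:-→d5:-→d6:-→d7:H2→d8:- -> H2
  lookup 236.52.155.111: bits 111 walk d0:H1→d1:-→d2:-→d3:- -> H1
  lookup 24.0.0.6: bits 00011000 walk d0:H1→d1:-→d2:-→d3:-→d4:-→d5:-→d6:-→d7:-→d8:H0 -> H0
  lookup 123.83.159.128: bits 0111101101010011100111111000 walk d0:H1→d1:-→d2:-→d3:-→d4:H0→d5:-→d6:-→d7:-→d8:-→d9:-→d10:-→d11:-→d12:H0→d13:-→d14:-→d15:-→d16:-→d17:-→d18:-→d19:-→d20:-→d21:-→d22:-→d23:-→d24:-→d25:-→d26:-→d27:-→d28:H0 -> H0
  + 246.254.0.144/28 (H1) depth=28
  + 246.254.0.144/28 (H0) depth=28

== LOOKUPS ==
["H0","H2","H2","H2","H2","H2","H2","H2","H0","H2","H0","H2","H0","H1","H2","H1","H0","H0"]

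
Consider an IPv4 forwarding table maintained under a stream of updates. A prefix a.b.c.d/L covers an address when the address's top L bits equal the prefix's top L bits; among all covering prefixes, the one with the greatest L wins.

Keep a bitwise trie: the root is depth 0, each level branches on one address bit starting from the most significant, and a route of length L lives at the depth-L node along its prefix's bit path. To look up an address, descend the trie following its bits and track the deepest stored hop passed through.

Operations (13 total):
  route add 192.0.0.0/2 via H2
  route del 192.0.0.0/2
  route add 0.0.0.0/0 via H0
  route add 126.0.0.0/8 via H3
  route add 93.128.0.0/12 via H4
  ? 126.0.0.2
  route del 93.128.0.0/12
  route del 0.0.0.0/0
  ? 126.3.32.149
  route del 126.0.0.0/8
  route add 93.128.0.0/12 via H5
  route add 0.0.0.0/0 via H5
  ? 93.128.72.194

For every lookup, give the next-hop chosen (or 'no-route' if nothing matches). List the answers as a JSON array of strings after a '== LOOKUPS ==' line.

Apply in order:
  add 192.0.0.0/2 -> H2 at depth 2
  - 192.0.0.0/2 clear@2
  add 0.0.0.0/0 -> H0 at depth 0
  add 126.0.0.0/8 -> H3 at depth 8
  add 93.128.0.0/12 -> H4 at depth 12
  lookup 126.0.0.2: bits 01111110 walk d0:H0→d1:-→d2:-→d3:-→d4:-→d5:-→d6:-→d7:-→d8:H3 -> H3
  - 93.128.0.0/12 clear@12
  - 0.0.0.0/0 clear@0
  lookup 126.3.32.149: bits 01111110 walk d0:-→d1:-→d2:-→d3:-→d4:-→d5:-→d6:-→d7:-→d8:H3 -> H3
  - 126.0.0.0/8 clear@8
  add 93.128.0.0/12 -> H5 at depth 12
  add 0.0.0.0/0 -> H5 at depth 0
  lookup 93.128.72.194: bits 010111011000 walk d0:H5→d1:-→d2:-→d3:-→d4:-→d5:-→d6:-→d7:-→d8:-→d9:-→d10:-→d11:-→d12:H5 -> H5

== LOOKUPS ==
["H3","H3","H5"]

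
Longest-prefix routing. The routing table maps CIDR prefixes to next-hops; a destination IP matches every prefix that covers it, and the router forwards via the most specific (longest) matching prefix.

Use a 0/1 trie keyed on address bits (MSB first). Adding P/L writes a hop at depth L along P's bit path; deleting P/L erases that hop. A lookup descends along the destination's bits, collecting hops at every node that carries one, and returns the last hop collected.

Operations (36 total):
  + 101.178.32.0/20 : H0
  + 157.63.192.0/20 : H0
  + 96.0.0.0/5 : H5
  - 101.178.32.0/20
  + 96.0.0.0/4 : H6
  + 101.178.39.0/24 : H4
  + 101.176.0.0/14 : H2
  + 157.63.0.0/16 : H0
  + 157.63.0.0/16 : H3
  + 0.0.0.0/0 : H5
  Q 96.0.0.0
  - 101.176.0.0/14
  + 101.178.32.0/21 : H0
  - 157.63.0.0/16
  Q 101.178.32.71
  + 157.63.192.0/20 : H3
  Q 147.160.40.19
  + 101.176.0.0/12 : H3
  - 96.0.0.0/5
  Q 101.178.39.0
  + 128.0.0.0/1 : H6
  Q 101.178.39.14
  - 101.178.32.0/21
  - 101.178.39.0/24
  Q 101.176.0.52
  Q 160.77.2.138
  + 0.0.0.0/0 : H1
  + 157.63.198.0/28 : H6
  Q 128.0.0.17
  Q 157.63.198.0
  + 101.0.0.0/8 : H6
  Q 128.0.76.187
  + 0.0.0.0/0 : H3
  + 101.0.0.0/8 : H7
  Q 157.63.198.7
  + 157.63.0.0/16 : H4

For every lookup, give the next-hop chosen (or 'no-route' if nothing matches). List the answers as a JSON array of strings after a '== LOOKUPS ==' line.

Apply in order:
  + 101.178.32.0/20 (H0) depth=20
  + 157.63.192.0/20 (H0) depth=20
  + 96.0.0.0/5 (H5) depth=5
  del 101.178.32.0/20 (clear depth 20)
  + 96.0.0.0/4 (H6) depth=4
  + 101.178.39.0/24 (H4) depth=24
  + 101.176.0.0/14 (H2) depth=14
  + 157.63.0.0/16 (H0) depth=16
  + 157.63.0.0/16 (H3) depth=16
  + 0.0.0.0/0 (H5) depth=0
  ? 96.0.0.0  path d0:H5→d1:-→d2:-→d3:-→d4:H6→d5:H5  best=H5
  del 101.176.0.0/14 (clear depth 14)
  + 101.178.32.0/21 (H0) depth=21
  del 157.63.0.0/16 (clear depth 16)
  ? 101.178.32.71  path d0:H5→d1:-→d2:-→d3:-→d4:H6→d5:H5→d6:-→d7:-→d8:-→d9:-→d10:-→d11:-→d12:-→d13:-→d14:-→d15:-→d16:-→d17:-→d18:-→d19:-→d20:-→d21:H0  best=H0
  + 157.63.192.0/20 (H3) depth=20
  ? 147.160.40.19  path d0:H5→d1:-→d2:-→d3:-→d4:-  best=H5
  + 101.176.0.0/12 (H3) depth=12
  del 96.0.0.0/5 (clear depth 5)
  ? 101.178.39.0  path d0:H5→d1:-→d2:-→d3:-→d4:H6→d5:-→d6:-→d7:-→d8:-→d9:-→d10:-→d11:-→d12:H3→d13:-→d14:-→d15:-→d16:-→d17:-→d18:-→d19:-→d20:-→d21:H0→d22:-→d23:-→d24:H4  best=H4
  + 128.0.0.0/1 (H6) depth=1
  ? 101.178.39.14  path d0:H5→d1:-→d2:-→d3:-→d4:H6→d5:-→d6:-→d7:-→d8:-→d9:-→d10:-→d11:-→d12:H3→d13:-→d14:-→d15:-→d16:-→d17:-→d18:-→d19:-→d20:-→d21:H0→d22:-→d23:-→d24:H4  best=H4
  del 101.178.32.0/21 (clear depth 21)
  del 101.178.39.0/24 (clear depth 24)
  ? 101.176.0.52  path d0:H5→d1:-→d2:-→d3:-→d4:H6→d5:-→d6:-→d7:-→d8:-→d9:-→d10:-→d11:-→d12:H3→d13:-→d14:-  best=H3
  ? 160.77.2.138  path d0:H5→d1:H6→d2:-  best=H6
  + 0.0.0.0/0 (H1) depth=0
  + 157.63.198.0/28 (H6) depth=28
  ? 128.0.0.17  path d0:H1→d1:H6→d2:-→d3:-  best=H6
  ? 157.63.198.0  path d0:H1→d1:H6→d2:-→d3:-→d4:-→d5:-→d6:-→d7:-→d8:-→d9:-→d10:-→d11:-→d12:-→d13:-→d14:-→d15:-→d16:-→d17:-→d18:-→d19:-→d20:H3→d21:-→d22:-→d23:-→d24:-→d25:-→d26:-→d27:-→d28:H6  best=H6
  + 101.0.0.0/8 (H6) depth=8
  ? 128.0.76.187  path d0:H1→d1:H6→d2:-→d3:-  best=H6
  + 0.0.0.0/0 (H3) depth=0
  + 101.0.0.0/8 (H7) depth=8
  ? 157.63.198.7  path d0:H3→d1:H6→d2:-→d3:-→d4:-→d5:-→d6:-→d7:-→d8:-→d9:-→d10:-→d11:-→d12:-→d13:-→d14:-→d15:-→d16:-→d17:-→d18:-→d19:-→d20:H3→d21:-→d22:-→d23:-→d24:-→d25:-→d26:-→d27:-→d28:H6  best=H6
  + 157.63.0.0/16 (H4) depth=16

== LOOKUPS ==
["H5","H0","H5","H4","H4","H3","H6","H6","H6","H6","H6"]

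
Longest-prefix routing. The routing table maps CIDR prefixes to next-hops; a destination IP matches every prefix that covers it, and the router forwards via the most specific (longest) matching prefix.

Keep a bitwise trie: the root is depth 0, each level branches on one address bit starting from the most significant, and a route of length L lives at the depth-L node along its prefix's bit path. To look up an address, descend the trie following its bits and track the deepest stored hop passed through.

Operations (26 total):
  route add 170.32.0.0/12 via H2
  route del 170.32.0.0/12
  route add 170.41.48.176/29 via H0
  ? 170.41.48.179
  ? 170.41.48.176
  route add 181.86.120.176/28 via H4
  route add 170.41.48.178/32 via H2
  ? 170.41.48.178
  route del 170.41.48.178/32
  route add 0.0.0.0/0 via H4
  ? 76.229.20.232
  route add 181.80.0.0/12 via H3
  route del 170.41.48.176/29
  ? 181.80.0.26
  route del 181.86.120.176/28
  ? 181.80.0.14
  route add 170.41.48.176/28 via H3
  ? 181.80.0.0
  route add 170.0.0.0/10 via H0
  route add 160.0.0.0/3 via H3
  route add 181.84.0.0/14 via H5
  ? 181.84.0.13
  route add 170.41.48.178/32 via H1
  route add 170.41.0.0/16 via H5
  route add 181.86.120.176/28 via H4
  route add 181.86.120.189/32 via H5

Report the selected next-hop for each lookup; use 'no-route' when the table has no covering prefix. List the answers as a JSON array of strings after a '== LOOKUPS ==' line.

Apply in order:
  + 170.32.0.0/12 (H2) depth=12
  - 170.32.0.0/12 clear@12
  + 170.41.48.176/29 (H0) depth=29
  Q 170.41.48.179: descend 10101010001010010011000010110 ; hops seen [H0] ; pick H0
  Q 170.41.48.176: descend 10101010001010010011000010110 ; hops seen [H0] ; pick H0
  + 181.86.120.176/28 (H4) depth=28
  + 170.41.48.178/32 (H2) depth=32
  Q 170.41.48.178: descend 10101010001010010011000010110010 ; hops seen [H0,H2] ; pick H2
  - 170.41.48.178/32 clear@32
  + 0.0.0.0/0 (H4) depth=0
  Q 76.229.20.232: descend ε ; hops seen [H4] ; pick H4
  + 181.80.0.0/12 (H3) depth=12
  - 170.41.48.176/29 clear@29
  Q 181.80.0.26: descend 1011010101010 ; hops seen [H4,H3] ; pick H3
  - 181.86.120.176/28 clear@28
  Q 181.80.0.14: descend 1011010101010 ; hops seen [H4,H3] ; pick H3
  + 170.41.48.176/28 (H3) depth=28
  Q 181.80.0.0: descend 1011010101010 ; hops seen [H4,H3] ; pick H3
  + 170.0.0.0/10 (H0) depth=10
  + 160.0.0.0/3 (H3) depth=3
  + 181.84.0.0/14 (H5) depth=14
  Q 181.84.0.13: descend 10110101010101 ; hops seen [H4,H3,H3,H5] ; pick H5
  + 170.41.48.178/32 (H1) depth=32
  + 170.41.0.0/16 (H5) depth=16
  + 181.86.120.176/28 (H4) depth=28
  + 181.86.120.189/32 (H5) depth=32

== LOOKUPS ==
["H0","H0","H2","H4","H3","H3","H3","H5"]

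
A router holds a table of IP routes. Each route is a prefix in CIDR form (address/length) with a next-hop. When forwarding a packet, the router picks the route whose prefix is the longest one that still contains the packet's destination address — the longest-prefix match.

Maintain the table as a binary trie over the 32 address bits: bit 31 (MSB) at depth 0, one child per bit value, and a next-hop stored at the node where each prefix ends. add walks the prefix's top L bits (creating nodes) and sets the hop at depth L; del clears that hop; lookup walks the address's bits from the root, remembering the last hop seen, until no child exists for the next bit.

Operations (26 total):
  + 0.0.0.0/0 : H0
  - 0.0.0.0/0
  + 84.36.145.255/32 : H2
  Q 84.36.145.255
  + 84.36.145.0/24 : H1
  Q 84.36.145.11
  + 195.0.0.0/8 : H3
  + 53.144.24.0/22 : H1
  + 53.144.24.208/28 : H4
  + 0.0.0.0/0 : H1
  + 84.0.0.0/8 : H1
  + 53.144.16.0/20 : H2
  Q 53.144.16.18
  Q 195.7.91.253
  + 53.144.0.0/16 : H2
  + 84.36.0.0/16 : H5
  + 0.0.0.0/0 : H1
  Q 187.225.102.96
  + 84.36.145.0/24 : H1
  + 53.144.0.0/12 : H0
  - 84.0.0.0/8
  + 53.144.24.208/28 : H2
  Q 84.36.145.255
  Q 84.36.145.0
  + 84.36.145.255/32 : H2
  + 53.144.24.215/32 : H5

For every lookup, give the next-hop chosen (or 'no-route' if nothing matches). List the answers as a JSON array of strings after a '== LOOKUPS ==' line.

Process each operation:
  + 0.0.0.0/0 (H0) depth=0
  del 0.0.0.0/0 (clear depth 0)
  + 84.36.145.255/32 (H2) depth=32
  Q 84.36.145.255: descend 01010100001001001001000111111111 ; hops seen [H2] ; pick H2
  + 84.36.145.0/24 (H1) depth=24
  Q 84.36.145.11: descend 010101000010010010010001 ; hops seen [H1] ; pick H1
  + 195.0.0.0/8 (H3) depth=8
  + 53.144.24.0/22 (H1) depth=22
  + 53.144.24.208/28 (H4) depth=28
  + 0.0.0.0/0 (H1) depth=0
  + 84.0.0.0/8 (H1) depth=8
  + 53.144.16.0/20 (H2) depth=20
  Q 53.144.16.18: descend 00110101100100000001 ; hops seen [H1,H2] ; pick H2
  Q 195.7.91.253: descend 11000011 ; hops seen [H1,H3] ; pick H3
  + 53.144.0.0/16 (H2) depth=16
  + 84.36.0.0/16 (H5) depth=16
  + 0.0.0.0/0 (H1) depth=0
  Q 187.225.102.96: descend 1 ; hops seen [H1] ; pick H1
  + 84.36.145.0/24 (H1) depth=24
  + 53.144.0.0/12 (H0) depth=12
  del 84.0.0.0/8 (clear depth 8)
  + 53.144.24.208/28 (H2) depth=28
  Q 84.36.145.255: descend 01010100001001001001000111111111 ; hops seen [H1,H5,H1,H2] ; pick H2
  Q 84.36.145.0: descend 010101000010010010010001 ; hops seen [H1,H5,H1] ; pick H1
  + 84.36.145.255/32 (H2) depth=32
  + 53.144.24.215/32 (H5) depth=32

== LOOKUPS ==
["H2","H1","H2","H3","H1","H2","H1"]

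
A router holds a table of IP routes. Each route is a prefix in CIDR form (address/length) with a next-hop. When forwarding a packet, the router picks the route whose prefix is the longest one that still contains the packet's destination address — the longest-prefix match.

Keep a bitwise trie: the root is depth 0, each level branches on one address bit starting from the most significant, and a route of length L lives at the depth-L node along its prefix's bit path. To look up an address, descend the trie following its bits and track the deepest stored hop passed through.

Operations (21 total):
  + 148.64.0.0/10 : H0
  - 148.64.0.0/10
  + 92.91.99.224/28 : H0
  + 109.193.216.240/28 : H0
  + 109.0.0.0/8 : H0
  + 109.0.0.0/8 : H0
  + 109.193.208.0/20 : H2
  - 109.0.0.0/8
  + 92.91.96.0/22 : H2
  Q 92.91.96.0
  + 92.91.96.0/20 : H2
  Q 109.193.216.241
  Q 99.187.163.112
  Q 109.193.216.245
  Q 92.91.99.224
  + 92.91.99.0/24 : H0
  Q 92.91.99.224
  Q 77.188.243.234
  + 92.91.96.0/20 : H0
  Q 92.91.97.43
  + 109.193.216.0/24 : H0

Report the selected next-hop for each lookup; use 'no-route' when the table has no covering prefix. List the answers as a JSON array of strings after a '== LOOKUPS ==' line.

Apply in order:
  add 148.64.0.0/10 -> H0 at depth 10
  - 148.64.0.0/10 clear@10
  add 92.91.99.224/28 -> H0 at depth 28
  add 109.193.216.240/28 -> H0 at depth 28
  add 109.0.0.0/8 -> H0 at depth 8
  add 109.0.0.0/8 -> H0 at depth 8
  add 109.193.208.0/20 -> H2 at depth 20
  - 109.0.0.0/8 clear@8
  add 92.91.96.0/22 -> H2 at depth 22
  Q 92.91.96.0: descend 0101110001011011011000 ; hops seen [H2] ; pick H2
  add 92.91.96.0/20 -> H2 at depth 20
  Q 109.193.216.241: descend 0110110111000001110110001111 ; hops seen [H2,H0] ; pick H0
  Q 99.187.163.112: descend 0110 ; hops seen [∅] ; pick no-route
  Q 109.193.216.245: descend 0110110111000001110110001111 ; hops seen [H2,H0] ; pick H0
  Q 92.91.99.224: descend 0101110001011011011000111110 ; hops seen [H2,H2,H0] ; pick H0
  add 92.91.99.0/24 -> H0 at depth 24
  Q 92.91.99.224: descend 0101110001011011011000111110 ; hops seen [H2,H2,H0,H0] ; pick H0
  Q 77.188.243.234: descend 010 ; hops seen [∅] ; pick no-route
  add 92.91.96.0/20 -> H0 at depth 20
  Q 92.91.97.43: descend 0101110001011011011000 ; hops seen [H0,H2] ; pick H2
  add 109.193.216.0/24 -> H0 at depth 24

== LOOKUPS ==
["H2","H0","no-route","H0","H0","H0","no-route","H2"]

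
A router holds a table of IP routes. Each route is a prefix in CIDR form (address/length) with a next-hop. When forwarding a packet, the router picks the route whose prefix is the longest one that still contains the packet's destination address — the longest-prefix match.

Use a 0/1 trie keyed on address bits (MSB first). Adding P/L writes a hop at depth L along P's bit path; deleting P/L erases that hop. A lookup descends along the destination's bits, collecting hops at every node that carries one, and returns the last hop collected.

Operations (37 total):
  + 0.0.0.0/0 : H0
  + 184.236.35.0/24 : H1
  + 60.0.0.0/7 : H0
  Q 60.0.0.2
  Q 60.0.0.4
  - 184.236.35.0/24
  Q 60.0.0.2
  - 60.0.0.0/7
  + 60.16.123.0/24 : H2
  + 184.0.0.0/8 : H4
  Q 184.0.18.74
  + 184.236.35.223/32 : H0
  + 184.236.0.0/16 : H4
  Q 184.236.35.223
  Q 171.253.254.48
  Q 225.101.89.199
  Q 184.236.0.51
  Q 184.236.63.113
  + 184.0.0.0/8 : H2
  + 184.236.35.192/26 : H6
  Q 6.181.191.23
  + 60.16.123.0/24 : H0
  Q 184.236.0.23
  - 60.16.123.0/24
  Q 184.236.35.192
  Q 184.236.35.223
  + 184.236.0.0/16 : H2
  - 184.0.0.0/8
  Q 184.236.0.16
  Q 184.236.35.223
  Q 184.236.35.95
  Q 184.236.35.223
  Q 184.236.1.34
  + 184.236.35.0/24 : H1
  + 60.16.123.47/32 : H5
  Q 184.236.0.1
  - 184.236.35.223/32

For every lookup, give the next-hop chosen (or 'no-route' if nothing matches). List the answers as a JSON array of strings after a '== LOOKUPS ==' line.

Trace:
  add 0.0.0.0/0 -> H0 at depth 0
  add 184.236.35.0/24 -> H1 at depth 24
  add 60.0.0.0/7 -> H0 at depth 7
  lookup 60.0.0.2: bits 0011110 walk d0:H0→d1:-→d2:-→d3:-→d4:-→d5:-→d6:-→d7:H0 -> H0
  lookup 60.0.0.4: bits 0011110 walk d0:H0→d1:-→d2:-→d3:-→d4:-→d5:-→d6:-→d7:H0 -> H0
  - 184.236.35.0/24 clear@24
  lookup 60.0.0.2: bits 0011110 walk d0:H0→d1:-→d2:-→d3:-→d4:-→d5:-→d6:-→d7:H0 -> H0
  - 60.0.0.0/7 clear@7
  add 60.16.123.0/24 -> H2 at depth 24
  add 184.0.0.0/8 -> H4 at depth 8
  lookup 184.0.18.74: bits 10111000 walk d0:H0→d1:-→d2:-→d3:-→d4:-→d5:-→d6:-→d7:-→d8:H4 -> H4
  add 184.236.35.223/32 -> H0 at depth 32
  add 184.236.0.0/16 -> H4 at depth 16
  lookup 184.236.35.223: bits 10111000111011000010001111011111 walk d0:H0→d1:-→d2:-→d3:-→d4:-→d5:-→d6:-→d7:-→d8:H4→d9:-→d10:-→d11:-→d12:-→d13:-→d14:-→d15:-→d16:H4→d17:-→d18:-→d19:-→d20:-→d21:-→d22:-→d23:-→d24:-→d25:-→d26:-→d27:-→d28:-→d29:-→d30:-→d31:-→d32:H0 -> H0
  lookup 171.253.254.48: bits 101 walk d0:H0→d1:-→d2:-→d3:- -> H0
  lookup 225.101.89.199: bits 1 walk d0:H0→d1:- -> H0
  lookup 184.236.0.51: bits 101110001110110000 walk d0:H0→d1:-→d2:-→d3:-→d4:-→d5:-→d6:-→d7:-→d8:H4→d9:-→d10:-→d11:-→d12:-→d13:-→d14:-→d15:-→d16:H4→d17:-→d18:- -> H4
  lookup 184.236.63.113: bits 1011100011101100001 walk d0:H0→d1:-→d2:-→d3:-→d4:-→d5:-→d6:-→d7:-→d8:H4→d9:-→d10:-→d11:-→d12:-→d13:-→d14:-→d15:-→d16:H4→d17:-→d18:-→d19:- -> H4
  add 184.0.0.0/8 -> H2 at depth 8
  add 184.236.35.192/26 -> H6 at depth 26
  lookup 6.181.191.23: bits 00 walk d0:H0→d1:-→d2:- -> H0
  add 60.16.123.0/24 -> H0 at depth 24
  lookup 184.236.0.23: bits 101110001110110000 walk d0:H0→d1:-→d2:-→d3:-→d4:-→d5:-→d6:-→d7:-→d8:H2→d9:-→d10:-→d11:-→d12:-→d13:-→d14:-→d15:-→d16:H4→d17:-→d18:- -> H4
  - 60.16.123.0/24 clear@24
  lookup 184.236.35.192: bits 101110001110110000100011110 walk d0:H0→d1:-→d2:-→d3:-→d4:-→d5:-→d6:-→d7:-→d8:H2→d9:-→d10:-→d11:-→d12:-→d13:-→d14:-→d15:-→d16:H4→d17:-→d18:-→d19:-→d20:-→d21:-→d22:-→d23:-→d24:-→d25:-→d26:H6→d27:- -> H6
  lookup 184.236.35.223: bits 10111000111011000010001111011111 walk d0:H0→d1:-→d2:-→d3:-→d4:-→d5:-→d6:-→d7:-→d8:H2→d9:-→d10:-→d11:-→d12:-→d13:-→d14:-→d15:-→d16:H4→d17:-→d18:-→d19:-→d20:-→d21:-→d22:-→d23:-→d24:-→d25:-→d26:H6→d27:-→d28:-→d29:-→d30:-→d31:-→d32:H0 -> H0
  add 184.236.0.0/16 -> H2 at depth 16
  - 184.0.0.0/8 clear@8
  lookup 184.236.0.16: bits 101110001110110000 walk d0:H0→d1:-→d2:-→d3:-→d4:-→d5:-→d6:-→d7:-→d8:-→d9:-→d10:-→d11:-→d12:-→d13:-→d14:-→d15:-→d16:H2→d17:-→d18:- -> H2
  lookup 184.236.35.223: bits 10111000111011000010001111011111 walk d0:H0→d1:-→d2:-→d3:-→d4:-→d5:-→d6:-→d7:-→d8:-→d9:-→d10:-→d11:-→d12:-→d13:-→d14:-→d15:-→d16:H2→d17:-→d18:-→d19:-→d20:-→d21:-→d22:-→d23:-→d24:-→d25:-→d26:H6→d27:-→d28:-→d29:-→d30:-→d31:-→d32:H0 -> H0
  lookup 184.236.35.95: bits 101110001110110000100011 walk d0:H0→d1:-→d2:-→d3:-→d4:-→d5:-→d6:-→d7:-→d8:-→d9:-→d10:-→d11:-→d12:-→d13:-→d14:-→d15:-→d16:H2→d17:-→d18:-→d19:-→d20:-→d21:-→d22:-→d23:-→d24:- -> H2
  lookup 184.236.35.223: bits 10111000111011000010001111011111 walk d0:H0→d1:-→d2:-→d3:-→d4:-→d5:-→d6:-→d7:-→d8:-→d9:-→d10:-→d11:-→d12:-→d13:-→d14:-→d15:-→d16:H2→d17:-→d18:-→d19:-→d20:-→d21:-→d22:-→d23:-→d24:-→d25:-→d26:H6→d27:-→d28:-→d29:-→d30:-→d31:-→d32:H0 -> H0
  lookup 184.236.1.34: bits 101110001110110000 walk d0:H0→d1:-→d2:-→d3:-→d4:-→d5:-→d6:-→d7:-→d8:-→d9:-→d10:-→d11:-→d12:-→d13:-→d14:-→d15:-→d16:H2→d17:-→d18:- -> H2
  add 184.236.35.0/24 -> H1 at depth 24
  add 60.16.123.47/32 -> H5 at depth 32
  lookup 184.236.0.1: bits 101110001110110000 walk d0:H0→d1:-→d2:-→d3:-→d4:-→d5:-→d6:-→d7:-→d8:-→d9:-→d10:-→d11:-→d12:-→d13:-→d14:-→d15:-→d16:H2→d17:-→d18:- -> H2
  - 184.236.35.223/32 clear@32

== LOOKUPS ==
["H0","H0","H0","H4","H0","H0","H0","H4","H4","H0","H4","H6","H0","H2","H0","H2","H0","H2","H2"]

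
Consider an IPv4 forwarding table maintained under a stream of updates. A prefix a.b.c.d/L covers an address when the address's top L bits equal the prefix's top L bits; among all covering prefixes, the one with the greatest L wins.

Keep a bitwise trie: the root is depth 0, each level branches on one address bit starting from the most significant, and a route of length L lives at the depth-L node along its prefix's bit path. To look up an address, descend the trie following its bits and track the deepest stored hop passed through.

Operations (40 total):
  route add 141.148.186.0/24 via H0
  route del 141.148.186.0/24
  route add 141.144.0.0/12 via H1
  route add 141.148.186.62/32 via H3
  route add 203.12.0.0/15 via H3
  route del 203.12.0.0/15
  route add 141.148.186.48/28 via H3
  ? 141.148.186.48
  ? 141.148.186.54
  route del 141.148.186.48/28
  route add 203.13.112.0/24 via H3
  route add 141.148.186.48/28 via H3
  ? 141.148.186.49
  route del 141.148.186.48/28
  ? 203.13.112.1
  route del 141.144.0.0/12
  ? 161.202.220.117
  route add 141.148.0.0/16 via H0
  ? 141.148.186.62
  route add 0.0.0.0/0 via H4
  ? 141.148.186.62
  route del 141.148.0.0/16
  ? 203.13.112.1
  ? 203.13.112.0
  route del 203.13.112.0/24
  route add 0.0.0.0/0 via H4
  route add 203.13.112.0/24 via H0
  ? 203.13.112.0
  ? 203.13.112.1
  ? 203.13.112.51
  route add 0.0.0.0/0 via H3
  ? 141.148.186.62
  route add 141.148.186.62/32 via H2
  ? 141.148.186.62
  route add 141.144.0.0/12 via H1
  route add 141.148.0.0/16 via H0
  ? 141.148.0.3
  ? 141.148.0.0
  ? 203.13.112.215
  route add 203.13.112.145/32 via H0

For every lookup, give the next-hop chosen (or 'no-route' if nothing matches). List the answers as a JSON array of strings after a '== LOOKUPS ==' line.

Trace:
  + 141.148.186.0/24 (H0) depth=24
  - 141.148.186.0/24 clear@24
  + 141.144.0.0/12 (H1) depth=12
  + 141.148.186.62/32 (H3) depth=32
  + 203.12.0.0/15 (H3) depth=15
  - 203.12.0.0/15 clear@15
  + 141.148.186.48/28 (H3) depth=28
  lookup 141.148.186.48: bits 1000110110010100101110100011 walk d0:-→d1:-→d2:-→d3:-→d4:-→d5:-→d6:-→d7:-→d8:-→d9:-→d10:-→d11:-→d12:H1→d13:-→d14:-→d15:-→d16:-→d17:-→d18:-→d19:-→d20:-→d21:-→d22:-→d23:-→d24:-→d25:-→d26:-→d27:-→d28:H3 -> H3
  lookup 141.148.186.54: bits 1000110110010100101110100011 walk d0:-→d1:-→d2:-→d3:-→d4:-→d5:-→d6:-→d7:-→d8:-→d9:-→d10:-→d11:-→d12:H1→d13:-→d14:-→d15:-→d16:-→d17:-→d18:-→d19:-→d20:-→d21:-→d22:-→d23:-→d24:-→d25:-→d26:-→d27:-→d28:H3 -> H3
  - 141.148.186.48/28 clear@28
  + 203.13.112.0/24 (H3) depth=24
  + 141.148.186.48/28 (H3) depth=28
  lookup 141.148.186.49: bits 1000110110010100101110100011 walk d0:-→d1:-→d2:-→d3:-→d4:-→d5:-→d6:-→d7:-→d8:-→d9:-→d10:-→d11:-→d12:H1→d13:-→d14:-→d15:-→d16:-→d17:-→d18:-→d19:-→d20:-→d21:-→d22:-→d23:-→d24:-→d25:-→d26:-→d27:-→d28:H3 -> H3
  - 141.148.186.48/28 clear@28
  lookup 203.13.112.1: bits 110010110000110101110000 walk d0:-→d1:-→d2:-→d3:-→d4:-→d5:-→d6:-→d7:-→d8:-→d9:-→d10:-→d11:-→d12:-→d13:-→d14:-→d15:-→d16:-→d17:-→d18:-→d19:-→d20:-→d21:-→d22:-→d23:-→d24:H3 -> H3
  - 141.144.0.0/12 clear@12
  lookup 161.202.220.117: bits 10 walk d0:-→d1:-→d2:- -> no-route
  + 141.148.0.0/16 (H0) depth=16
  lookup 141.148.186.62: bits 10001101100101001011101000111110 walk d0:-→d1:-→d2:-→d3:-→d4:-→d5:-→d6:-→d7:-→d8:-→d9:-→d10:-→d11:-→d12:-→d13:-→d14:-→d15:-→d16:H0→d17:-→d18:-→d19:-→d20:-→d21:-→d22:-→d23:-→d24:-→d25:-→d26:-→d27:-→d28:-→d29:-→d30:-→d31:-→d32:H3 -> H3
  + 0.0.0.0/0 (H4) depth=0
  lookup 141.148.186.62: bits 10001101100101001011101000111110 walk d0:H4→d1:-→d2:-→d3:-→d4:-→d5:-→d6:-→d7:-→d8:-→d9:-→d10:-→d11:-→d12:-→d13:-→d14:-→d15:-→d16:H0→d17:-→d18:-→d19:-→d20:-→d21:-→d22:-→d23:-→d24:-→d25:-→d26:-→d27:-→d28:-→d29:-→d30:-→d31:-→d32:H3 -> H3
  - 141.148.0.0/16 clear@16
  lookup 203.13.112.1: bits 110010110000110101110000 walk d0:H4→d1:-→d2:-→d3:-→d4:-→d5:-→d6:-→d7:-→d8:-→d9:-→d10:-→d11:-→d12:-→d13:-→d14:-→d15:-→d16:-→d17:-→d18:-→d19:-→d20:-→d21:-→d22:-→d23:-→d24:H3 -> H3
  lookup 203.13.112.0: bits 110010110000110101110000 walk d0:H4→d1:-→d2:-→d3:-→d4:-→d5:-→d6:-→d7:-→d8:-→d9:-→d10:-→d11:-→d12:-→d13:-→d14:-→d15:-→d16:-→d17:-→d18:-→d19:-→d20:-→d21:-→d22:-→d23:-→d24:H3 -> H3
  - 203.13.112.0/24 clear@24
  + 0.0.0.0/0 (H4) depth=0
  + 203.13.112.0/24 (H0) depth=24
  lookup 203.13.112.0: bits 110010110000110101110000 walk d0:H4→d1:-→d2:-→d3:-→d4:-→d5:-→d6:-→d7:-→d8:-→d9:-→d10:-→d11:-→d12:-→d13:-→d14:-→d15:-→d16:-→d17:-→d18:-→d19:-→d20:-→d21:-→d22:-→d23:-→d24:H0 -> H0
  lookup 203.13.112.1: bits 110010110000110101110000 walk d0:H4→d1:-→d2:-→d3:-→d4:-→d5:-→d6:-→d7:-→d8:-→d9:-→d10:-→d11:-→d12:-→d13:-→d14:-→d15:-→d16:-→d17:-→d18:-→d19:-→d20:-→d21:-→d22:-→d23:-→d24:H0 -> H0
  lookup 203.13.112.51: bits 110010110000110101110000 walk d0:H4→d1:-→d2:-→d3:-→d4:-→d5:-→d6:-→d7:-→d8:-→d9:-→d10:-→d11:-→d12:-→d13:-→d14:-→d15:-→d16:-→d17:-→d18:-→d19:-→d20:-→d21:-→d22:-→d23:-→d24:H0 -> H0
  + 0.0.0.0/0 (H3) depth=0
  lookup 141.148.186.62: bits 10001101100101001011101000111110 walk d0:H3→d1:-→d2:-→d3:-→d4:-→d5:-→d6:-→d7:-→d8:-→d9:-→d10:-→d11:-→d12:-→d13:-→d14:-→d15:-→d16:-→d17:-→d18:-→d19:-→d20:-→d21:-→d22:-→d23:-→d24:-→d25:-→d26:-→d27:-→d28:-→d29:-→d30:-→d31:-→d32:H3 -> H3
  + 141.148.186.62/32 (H2) depth=32
  lookup 141.148.186.62: bits 10001101100101001011101000111110 walk d0:H3→d1:-→d2:-→d3:-→d4:-→d5:-→d6:-→d7:-→d8:-→d9:-→d10:-→d11:-→d12:-→d13:-→d14:-→d15:-→d16:-→d17:-→d18:-→d19:-→d20:-→d21:-→d22:-→d23:-→d24:-→d25:-→d26:-→d27:-→d28:-→d29:-→d30:-→d31:-→d32:H2 -> H2
  + 141.144.0.0/12 (H1) depth=12
  + 141.148.0.0/16 (H0) depth=16
  lookup 141.148.0.3: bits 1000110110010100 walk d0:H3→d1:-→d2:-→d3:-→d4:-→d5:-→d6:-→d7:-→d8:-→d9:-→d10:-→d11:-→d12:H1→d13:-→d14:-→d15:-→d16:H0 -> H0
  lookup 141.148.0.0: bits 1000110110010100 walk d0:H3→d1:-→d2:-→d3:-→d4:-→d5:-→d6:-→d7:-→d8:-→d9:-→d10:-→d11:-→d12:H1→d13:-→d14:-→d15:-→d16:H0 -> H0
  lookup 203.13.112.215: bits 110010110000110101110000 walk d0:H3→d1:-→d2:-→d3:-→d4:-→d5:-→d6:-→d7:-→d8:-→d9:-→d10:-→d11:-→d12:-→d13:-→d14:-→d15:-→d16:-→d17:-→d18:-→d19:-→d20:-→d21:-→d22:-→d23:-→d24:H0 -> H0
  + 203.13.112.145/32 (H0) depth=32

== LOOKUPS ==
["H3","H3","H3","H3","no-route","H3","H3","H3","H3","H0","H0","H0","H3","H2","H0","H0","H0"]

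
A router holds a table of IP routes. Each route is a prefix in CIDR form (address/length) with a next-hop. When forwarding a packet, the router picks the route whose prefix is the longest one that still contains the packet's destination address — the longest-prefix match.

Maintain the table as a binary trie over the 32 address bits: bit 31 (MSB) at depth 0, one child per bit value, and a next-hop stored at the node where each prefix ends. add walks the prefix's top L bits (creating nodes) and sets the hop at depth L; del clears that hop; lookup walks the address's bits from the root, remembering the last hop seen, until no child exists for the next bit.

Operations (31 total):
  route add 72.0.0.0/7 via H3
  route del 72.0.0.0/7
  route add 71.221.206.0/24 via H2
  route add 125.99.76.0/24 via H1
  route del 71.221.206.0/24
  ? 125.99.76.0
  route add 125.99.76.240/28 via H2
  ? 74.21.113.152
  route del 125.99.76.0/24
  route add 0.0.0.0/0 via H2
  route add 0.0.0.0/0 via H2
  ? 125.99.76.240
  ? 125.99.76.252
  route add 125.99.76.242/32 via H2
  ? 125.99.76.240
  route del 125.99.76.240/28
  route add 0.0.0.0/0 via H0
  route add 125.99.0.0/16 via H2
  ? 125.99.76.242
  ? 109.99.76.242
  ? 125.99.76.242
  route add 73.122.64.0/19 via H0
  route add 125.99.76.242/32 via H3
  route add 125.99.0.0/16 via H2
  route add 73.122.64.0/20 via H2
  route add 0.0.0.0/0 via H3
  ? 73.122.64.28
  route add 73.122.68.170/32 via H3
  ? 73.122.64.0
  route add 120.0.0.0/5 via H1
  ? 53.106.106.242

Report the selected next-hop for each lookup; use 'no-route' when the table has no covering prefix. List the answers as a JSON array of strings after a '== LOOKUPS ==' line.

Apply in order:
  add 72.0.0.0/7 -> H3 at depth 7
  del 72.0.0.0/7 (clear depth 7)
  add 71.221.206.0/24 -> H2 at depth 24
  add 125.99.76.0/24 -> H1 at depth 24
  del 71.221.206.0/24 (clear depth 24)
  lookup 125.99.76.0: bits 011111010110001101001100 walk d0:-→d1:-→d2:-→d3:-→d4:-→d5:-→d6:-→d7:-→d8:-→d9:-→d10:-→d11:-→d12:-→d13:-→d14:-→d15:-→d16:-→d17:-→d18:-→d19:-→d20:-→d21:-→d22:-→d23:-→d24:H1 -> H1
  add 125.99.76.240/28 -> H2 at depth 28
  lookup 74.21.113.152: bits 010010 walk d0:-→d1:-→d2:-→d3:-→d4:-→d5:-→d6:- -> no-route
  del 125.99.76.0/24 (clear depth 24)
  add 0.0.0.0/0 -> H2 at depth 0
  add 0.0.0.0/0 -> H2 at depth 0
  lookup 125.99.76.240: bits 0111110101100011010011001111 walk d0:H2→d1:-→d2:-→d3:-→d4:-→d5:-→d6:-→d7:-→d8:-→d9:-→d10:-→d11:-→d12:-→d13:-→d14:-→d15:-→d16:-→d17:-→d18:-→d19:-→d20:-→d21:-→d22:-→d23:-→d24:-→d25:-→d26:-→d27:-→d28:H2 -> H2
  lookup 125.99.76.252: bits 0111110101100011010011001111 walk d0:H2→d1:-→d2:-→d3:-→d4:-→d5:-→d6:-→d7:-→d8:-→d9:-→d10:-→d11:-→d12:-→d13:-→d14:-→d15:-→d16:-→d17:-→d18:-→d19:-→d20:-→d21:-→d22:-→d23:-→d24:-→d25:-→d26:-→d27:-→d28:H2 -> H2
  add 125.99.76.242/32 -> H2 at depth 32
  lookup 125.99.76.240: bits 011111010110001101001100111100 walk d0:H2→d1:-→d2:-→d3:-→d4:-→d5:-→d6:-→d7:-→d8:-→d9:-→d10:-→d11:-→d12:-→d13:-→d14:-→d15:-→d16:-→d17:-→d18:-→d19:-→d20:-→d21:-→d22:-→d23:-→d24:-→d25:-→d26:-→d27:-→d28:H2→d29:-→d30:- -> H2
  del 125.99.76.240/28 (clear depth 28)
  add 0.0.0.0/0 -> H0 at depth 0
  add 125.99.0.0/16 -> H2 at depth 16
  lookup 125.99.76.242: bits 01111101011000110100110011110010 walk d0:H0→d1:-→d2:-→d3:-→d4:-→d5:-→d6:-→d7:-→d8:-→d9:-→d10:-→d11:-→d12:-→d13:-→d14:-→d15:-→d16:H2→d17:-→d18:-→d19:-→d20:-→d21:-→d22:-→d23:-→d24:-→d25:-→d26:-→d27:-→d28:-→d29:-→d30:-→d31:-→d32:H2 -> H2
  lookup 109.99.76.242: bits 011 walk d0:H0→d1:-→d2:-→d3:- -> H0
  lookup 125.99.76.242: bits 01111101011000110100110011110010 walk d0:H0→d1:-→d2:-→d3:-→d4:-→d5:-→d6:-→d7:-→d8:-→d9:-→d10:-→d11:-→d12:-→d13:-→d14:-→d15:-→d16:H2→d17:-→d18:-→d19:-→d20:-→d21:-→d22:-→d23:-→d24:-→d25:-→d26:-→d27:-→d28:-→d29:-→d30:-→d31:-→d32:H2 -> H2
  add 73.122.64.0/19 -> H0 at depth 19
  add 125.99.76.242/32 -> H3 at depth 32
  add 125.99.0.0/16 -> H2 at depth 16
  add 73.122.64.0/20 -> H2 at depth 20
  add 0.0.0.0/0 -> H3 at depth 0
  lookup 73.122.64.28: bits 01001001011110100100 walk d0:H3→d1:-→d2:-→d3:-→d4:-→d5:-→d6:-→d7:-→d8:-→d9:-→d10:-→d11:-→d12:-→d13:-→d14:-→d15:-→d16:-→d17:-→d18:-→d19:H0→d20:H2 -> H2
  add 73.122.68.170/32 -> H3 at depth 32
  lookup 73.122.64.0: bits 010010010111101001000 walk d0:H3→d1:-→d2:-→d3:-→d4:-→d5:-→d6:-→d7:-→d8:-→d9:-→d10:-→d11:-→d12:-→d13:-→d14:-→d15:-→d16:-→d17:-→d18:-→d19:H0→d20:H2→d21:- -> H2
  add 120.0.0.0/5 -> H1 at depth 5
  lookup 53.106.106.242: bits 0 walk d0:H3→d1:- -> H3

== LOOKUPS ==
["H1","no-route","H2","H2","H2","H2","H0","H2","H2","H2","H3"]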